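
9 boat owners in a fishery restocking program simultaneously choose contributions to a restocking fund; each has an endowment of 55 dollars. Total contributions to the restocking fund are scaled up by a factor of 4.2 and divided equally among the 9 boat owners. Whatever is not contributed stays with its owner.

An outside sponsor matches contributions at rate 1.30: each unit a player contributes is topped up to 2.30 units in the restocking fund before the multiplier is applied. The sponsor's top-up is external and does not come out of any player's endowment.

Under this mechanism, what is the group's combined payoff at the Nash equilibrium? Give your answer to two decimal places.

The effective private return per unit is now 4.2 × 2.30 / 9 = 1.0733 > 1, so every player's dominant strategy flips to full contribution.
At the Nash equilibrium everyone contributes 55. Group total payoff = 4.2 × 2.30 × 495 = 4781.70.

4781.70 dollars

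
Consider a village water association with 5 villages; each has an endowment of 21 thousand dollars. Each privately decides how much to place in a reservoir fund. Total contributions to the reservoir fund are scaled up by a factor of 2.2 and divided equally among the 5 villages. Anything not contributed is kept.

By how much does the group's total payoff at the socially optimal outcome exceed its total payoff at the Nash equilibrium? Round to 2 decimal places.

126.00 thousand dollars

Each contributed unit returns 2.2/5 = 0.4400 to its contributor — below 1 — so contributing 0 is dominant for every player. At the Nash equilibrium everyone keeps their 21, and the group total is 5 × 21 = 105.
Each contributed unit returns 2.200 to the group as a whole (0.4400 to each of 5 players), which exceeds 1, so the social optimum is full contribution: group total = 2.200 × 105 = 231.00.
Efficiency loss = 231.00 − 105 = 126.00.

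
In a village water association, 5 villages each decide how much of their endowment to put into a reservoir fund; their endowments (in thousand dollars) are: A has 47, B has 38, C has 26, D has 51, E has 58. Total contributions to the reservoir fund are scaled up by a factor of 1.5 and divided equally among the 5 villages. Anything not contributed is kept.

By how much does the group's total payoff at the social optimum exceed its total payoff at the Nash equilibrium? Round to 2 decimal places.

110.00 thousand dollars

The private return per contributed unit is 1.5/5 = 0.3000 < 1 for every player regardless of endowment, so the Nash equilibrium is zero contribution and the group total is Σ E_j = 47 + 38 + 26 + 51 + 58 = 220.
Each contributed unit returns 1.500 to the group, so the social optimum is full contribution by everyone: group total = 1.500 × 220 = 330.00.
Efficiency loss = (1.500 − 1) × 220 = 110.00.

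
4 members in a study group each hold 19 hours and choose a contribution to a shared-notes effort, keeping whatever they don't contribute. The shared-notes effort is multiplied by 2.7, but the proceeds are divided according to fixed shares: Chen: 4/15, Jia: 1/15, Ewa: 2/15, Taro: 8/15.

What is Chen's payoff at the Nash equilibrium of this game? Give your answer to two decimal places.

32.68 hours

Each unit j contributes comes back to j as 2.7 × (j's share), so j prefers to contribute only if that share exceeds 1/2.7 = 0.3704; otherwise keeping the unit dominates.
The only share above 0.3704 is Taro's 8/15, contributing 19; the remaining 3 contribute 0. Total contributed: 19.
Chen keeps 19 and receives 2.7 × 19 × 4/15 = 13.68 from the shared-notes effort, for a payoff of 32.68.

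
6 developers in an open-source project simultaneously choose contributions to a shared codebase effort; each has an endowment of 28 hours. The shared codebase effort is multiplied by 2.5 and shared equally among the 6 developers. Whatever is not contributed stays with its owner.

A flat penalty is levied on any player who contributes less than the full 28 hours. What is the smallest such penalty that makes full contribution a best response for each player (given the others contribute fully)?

Given the others contribute fully, the best deviation is to contribute 0 (any partial contribution still incurs the fine and gives up units whose private return 0.4167 is below 1).
Deviating from 28 to 0 saves 28 hours but forfeits the deviator's share of the drop in the shared codebase effort: 2.5/6 × 28 = 11.67.
So the deviation gain is 28 − 11.67 = 16.33, and the fine must be at least 16.33 hours to wipe it out.

16.33 hours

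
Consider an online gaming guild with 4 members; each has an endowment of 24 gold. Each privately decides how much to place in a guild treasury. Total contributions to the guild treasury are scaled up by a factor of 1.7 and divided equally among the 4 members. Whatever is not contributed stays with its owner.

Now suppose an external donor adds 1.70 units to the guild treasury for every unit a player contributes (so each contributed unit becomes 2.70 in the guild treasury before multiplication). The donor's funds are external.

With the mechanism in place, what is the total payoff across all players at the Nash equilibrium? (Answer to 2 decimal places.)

440.64 gold

Under the mechanism each unit contributed yields 1.7 × 2.70 / 4 = 1.1475 back to its contributor per unit of net cost, which exceeds 1, making full contribution the dominant choice for everyone.
So the Nash equilibrium is full contribution by all 4; the group earns 1.7 × 2.70 × 96 = 440.64.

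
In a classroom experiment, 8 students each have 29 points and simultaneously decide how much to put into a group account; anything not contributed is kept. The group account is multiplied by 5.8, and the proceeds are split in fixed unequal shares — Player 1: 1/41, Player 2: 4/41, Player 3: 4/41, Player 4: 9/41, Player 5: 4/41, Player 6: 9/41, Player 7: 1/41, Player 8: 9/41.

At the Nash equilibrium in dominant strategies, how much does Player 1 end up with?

41.31 points

A player with share s gets back 5.8·s per unit contributed, so full contribution is dominant for anyone with s > 1/5.8 = 0.1724 and zero contribution is dominant for anyone below.
The shares above 0.1724 belong to Player 4, Player 6 and Player 8, contributing 29 each; the remaining 5 contribute 0. Total contributed: 87.
Player 1 keeps 29 and receives 5.8 × 87 × 1/41 = 12.31 from the group account, for a payoff of 41.31.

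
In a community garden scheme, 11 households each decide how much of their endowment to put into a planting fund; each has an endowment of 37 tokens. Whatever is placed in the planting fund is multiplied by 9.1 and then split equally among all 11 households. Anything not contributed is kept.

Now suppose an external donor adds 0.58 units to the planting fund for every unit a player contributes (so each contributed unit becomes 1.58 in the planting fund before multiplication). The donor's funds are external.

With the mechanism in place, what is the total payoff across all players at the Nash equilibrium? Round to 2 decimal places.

5851.85 tokens

The effective private return per unit is now 9.1 × 1.58 / 11 = 1.3071 > 1, so every player's dominant strategy flips to full contribution.
So the Nash equilibrium is full contribution by all 11; the group earns 9.1 × 1.58 × 407 = 5851.85.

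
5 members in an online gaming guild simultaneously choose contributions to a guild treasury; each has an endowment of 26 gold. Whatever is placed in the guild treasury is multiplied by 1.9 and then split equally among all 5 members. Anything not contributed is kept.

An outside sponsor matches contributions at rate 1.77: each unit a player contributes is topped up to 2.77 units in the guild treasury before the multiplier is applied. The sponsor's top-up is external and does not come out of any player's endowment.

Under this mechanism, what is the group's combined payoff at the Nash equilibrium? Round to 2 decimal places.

684.19 gold

Under the mechanism each unit contributed yields 1.9 × 2.77 / 5 = 1.0526 back to its contributor per unit of net cost, which exceeds 1, making full contribution the dominant choice for everyone.
At the Nash equilibrium everyone contributes 26. Group total payoff = 1.9 × 2.77 × 130 = 684.19.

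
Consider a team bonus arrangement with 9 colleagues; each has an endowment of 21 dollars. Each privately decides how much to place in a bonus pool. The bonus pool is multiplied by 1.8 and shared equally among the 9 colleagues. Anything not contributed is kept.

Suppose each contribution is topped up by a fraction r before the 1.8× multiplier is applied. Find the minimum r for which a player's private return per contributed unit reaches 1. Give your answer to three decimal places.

With matching at rate r, one contributed unit becomes (1 + r) in the bonus pool and returns 1.8 × (1 + r) / 9 to the contributor.
Setting this equal to 1: 1 + r = 9/1.8 = 5.0000.
So the minimum matching rate is r = 5.0000 − 1 = 4.000.

4.000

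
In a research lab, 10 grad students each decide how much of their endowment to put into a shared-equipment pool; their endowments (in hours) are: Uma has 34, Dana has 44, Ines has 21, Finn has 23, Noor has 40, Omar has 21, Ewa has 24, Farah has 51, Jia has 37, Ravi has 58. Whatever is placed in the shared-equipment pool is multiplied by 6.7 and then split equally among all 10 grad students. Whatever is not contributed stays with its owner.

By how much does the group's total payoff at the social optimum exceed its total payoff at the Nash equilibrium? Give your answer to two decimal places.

The private return per contributed unit is 6.7/10 = 0.6700 < 1 for every player regardless of endowment, so the Nash equilibrium is zero contribution and the group total is Σ E_j = 34 + 44 + 21 + 23 + 40 + 21 + 24 + 51 + 37 + 58 = 353.
Each contributed unit returns 6.700 to the group, so the social optimum is full contribution by everyone: group total = 6.700 × 353 = 2365.10.
Efficiency loss = (6.700 − 1) × 353 = 2012.10.

2012.10 hours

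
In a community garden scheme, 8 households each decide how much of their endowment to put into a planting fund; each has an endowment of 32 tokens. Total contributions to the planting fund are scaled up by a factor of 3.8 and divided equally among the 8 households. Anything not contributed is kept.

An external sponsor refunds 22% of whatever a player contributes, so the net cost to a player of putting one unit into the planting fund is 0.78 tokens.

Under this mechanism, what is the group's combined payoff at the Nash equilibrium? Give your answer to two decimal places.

256.00 tokens

Even with the mechanism, each unit contributed returns only (3.8/8) / 0.78 = 0.6090 per unit of net cost, so contributing nothing is still dominant.
Everyone keeps their endowment and the group total is 8 × 32 = 256.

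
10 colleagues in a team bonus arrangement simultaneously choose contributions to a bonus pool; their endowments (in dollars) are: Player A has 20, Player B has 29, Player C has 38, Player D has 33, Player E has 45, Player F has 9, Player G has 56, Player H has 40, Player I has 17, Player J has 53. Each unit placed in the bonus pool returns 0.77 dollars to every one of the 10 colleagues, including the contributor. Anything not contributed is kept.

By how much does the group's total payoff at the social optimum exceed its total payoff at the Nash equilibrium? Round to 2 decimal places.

The private return per contributed unit is 0.77 < 1 for everyone, so the Nash equilibrium is zero contribution and the group total is Σ E_j = 20 + 29 + 38 + 33 + 45 + 9 + 56 + 40 + 17 + 53 = 340.
Each contributed unit returns 7.700 to the group, so the social optimum is full contribution by everyone: group total = 7.700 × 340 = 2618.00.
Efficiency loss = (7.700 − 1) × 340 = 2278.00.

2278.00 dollars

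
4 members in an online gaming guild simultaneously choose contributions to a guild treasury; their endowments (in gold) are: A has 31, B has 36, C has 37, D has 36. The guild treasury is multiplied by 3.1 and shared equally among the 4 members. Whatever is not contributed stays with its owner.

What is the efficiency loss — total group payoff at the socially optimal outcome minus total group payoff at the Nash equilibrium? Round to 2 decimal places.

The private return per contributed unit is 3.1/4 = 0.7750 < 1 for every player regardless of endowment, so the Nash equilibrium is zero contribution and the group total is Σ E_j = 31 + 36 + 37 + 36 = 140.
Each contributed unit returns 3.100 to the group, so the social optimum is full contribution by everyone: group total = 3.100 × 140 = 434.00.
Efficiency loss = (3.100 − 1) × 140 = 294.00.

294.00 gold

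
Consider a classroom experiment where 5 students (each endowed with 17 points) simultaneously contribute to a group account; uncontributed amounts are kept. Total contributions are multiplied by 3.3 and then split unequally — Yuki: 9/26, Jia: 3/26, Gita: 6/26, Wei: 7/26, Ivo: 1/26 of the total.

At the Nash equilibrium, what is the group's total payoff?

124.10 points

For player j, contributing a unit is worthwhile iff 3.3 × (j's share) ≥ 1, i.e. iff j's share is at least 0.3030.
Yuki alone (share 9/26) is above the threshold, contributing 17; the remaining 4 contribute 0. Total contributed: 17.
The group account pays out 3.3 × 17 = 56.10 in total (split across the unequal shares, but the aggregate is all that matters for the group sum).
The 4 free-riders keep 17 each, adding 68. Group total = 68 + 56.10 = 124.10.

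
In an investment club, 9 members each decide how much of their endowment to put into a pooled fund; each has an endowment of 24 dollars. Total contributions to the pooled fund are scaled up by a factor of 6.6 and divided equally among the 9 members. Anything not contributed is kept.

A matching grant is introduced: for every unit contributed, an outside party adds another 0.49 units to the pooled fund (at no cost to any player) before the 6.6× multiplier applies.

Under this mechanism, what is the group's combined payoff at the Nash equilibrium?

2124.14 dollars

With the mechanism, a contributed unit returns 6.6 × 1.49 / 9 = 1.0927 per unit of net cost to the contributor — now above 1 — so contributing fully is weakly dominant for every player.
So the Nash equilibrium is full contribution by all 9; the group earns 6.6 × 1.49 × 216 = 2124.14.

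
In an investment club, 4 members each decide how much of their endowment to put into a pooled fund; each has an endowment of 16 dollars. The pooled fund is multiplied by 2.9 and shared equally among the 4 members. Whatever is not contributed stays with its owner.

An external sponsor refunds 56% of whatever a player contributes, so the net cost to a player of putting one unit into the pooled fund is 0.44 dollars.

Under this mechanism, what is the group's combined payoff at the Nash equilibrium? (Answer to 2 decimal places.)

With the mechanism, a contributed unit returns (2.9/4) / 0.44 = 1.6477 per unit of net cost to the contributor — now above 1 — so contributing fully is weakly dominant for every player.
At the Nash equilibrium everyone contributes 16. Group total payoff = 4 × (16 × 0.56 + 2.9 × 16) = 221.44.

221.44 dollars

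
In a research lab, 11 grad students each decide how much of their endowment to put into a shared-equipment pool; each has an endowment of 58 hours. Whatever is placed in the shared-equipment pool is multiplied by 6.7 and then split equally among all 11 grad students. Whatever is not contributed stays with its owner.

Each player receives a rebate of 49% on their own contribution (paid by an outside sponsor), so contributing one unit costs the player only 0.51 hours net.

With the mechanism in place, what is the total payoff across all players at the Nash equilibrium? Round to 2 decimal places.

4587.22 hours

With the mechanism, a contributed unit returns (6.7/11) / 0.51 = 1.1943 per unit of net cost to the contributor — now above 1 — so contributing fully is weakly dominant for every player.
At the Nash equilibrium everyone contributes 58. Group total payoff = 11 × (58 × 0.49 + 6.7 × 58) = 4587.22.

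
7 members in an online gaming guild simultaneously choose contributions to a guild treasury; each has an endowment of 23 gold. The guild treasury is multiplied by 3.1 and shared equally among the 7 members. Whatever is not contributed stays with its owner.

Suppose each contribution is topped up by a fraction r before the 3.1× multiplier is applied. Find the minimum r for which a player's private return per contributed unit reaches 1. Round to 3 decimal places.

1.258

With matching at rate r, one contributed unit becomes (1 + r) in the guild treasury and returns 3.1 × (1 + r) / 7 to the contributor.
Setting this equal to 1: 1 + r = 7/3.1 = 2.2581.
So the minimum matching rate is r = 2.2581 − 1 = 1.258.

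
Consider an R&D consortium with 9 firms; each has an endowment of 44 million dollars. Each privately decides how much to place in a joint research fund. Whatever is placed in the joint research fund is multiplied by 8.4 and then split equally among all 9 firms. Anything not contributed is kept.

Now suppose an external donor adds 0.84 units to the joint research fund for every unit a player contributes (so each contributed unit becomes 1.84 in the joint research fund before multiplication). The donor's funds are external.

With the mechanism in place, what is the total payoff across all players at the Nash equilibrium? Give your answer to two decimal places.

6120.58 million dollars

With the mechanism, a contributed unit returns 8.4 × 1.84 / 9 = 1.7173 per unit of net cost to the contributor — now above 1 — so contributing fully is weakly dominant for every player.
So the Nash equilibrium is full contribution by all 9; the group earns 8.4 × 1.84 × 396 = 6120.58.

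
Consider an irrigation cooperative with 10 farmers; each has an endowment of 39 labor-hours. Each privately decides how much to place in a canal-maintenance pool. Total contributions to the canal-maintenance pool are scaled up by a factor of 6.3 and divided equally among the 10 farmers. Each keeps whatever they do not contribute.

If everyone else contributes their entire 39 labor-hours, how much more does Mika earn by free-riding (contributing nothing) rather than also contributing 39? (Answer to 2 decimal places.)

14.43 labor-hours

Switching from a contribution of 39 to 0 lets Mika keep an extra 39 labor-hours, but lowers the canal-maintenance pool by 39, which costs Mika their own share of that drop: 6.3/10 × 39 = 24.57.
Net gain = 39 − 24.57 = 14.43. The private return per contributed unit (0.6300) is below 1, so free-riding is indeed the best response regardless of what the others do.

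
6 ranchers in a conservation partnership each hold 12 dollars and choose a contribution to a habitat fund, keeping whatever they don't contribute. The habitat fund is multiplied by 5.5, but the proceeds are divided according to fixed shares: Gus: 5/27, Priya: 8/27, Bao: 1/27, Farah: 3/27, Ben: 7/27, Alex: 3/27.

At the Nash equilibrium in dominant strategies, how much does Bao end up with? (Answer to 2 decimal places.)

19.33 dollars

Each unit j contributes comes back to j as 5.5 × (j's share), so j prefers to contribute only if that share exceeds 1/5.5 = 0.1818; otherwise keeping the unit dominates.
Gus, Priya and Ben clear that bar, contributing 12 each; the remaining 3 contribute 0. Total contributed: 36.
Bao keeps 12 and receives 5.5 × 36 × 1/27 = 7.33 from the habitat fund, for a payoff of 19.33.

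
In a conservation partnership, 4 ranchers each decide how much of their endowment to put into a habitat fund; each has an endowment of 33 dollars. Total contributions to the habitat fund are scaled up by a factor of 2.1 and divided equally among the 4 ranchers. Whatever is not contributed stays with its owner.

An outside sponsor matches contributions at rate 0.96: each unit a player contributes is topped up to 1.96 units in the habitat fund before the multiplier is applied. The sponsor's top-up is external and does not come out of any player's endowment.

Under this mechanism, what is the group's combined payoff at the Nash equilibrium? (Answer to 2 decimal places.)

Under the mechanism each unit contributed yields 2.1 × 1.96 / 4 = 1.0290 back to its contributor per unit of net cost, which exceeds 1, making full contribution the dominant choice for everyone.
At the Nash equilibrium everyone contributes 33. Group total payoff = 2.1 × 1.96 × 132 = 543.31.

543.31 dollars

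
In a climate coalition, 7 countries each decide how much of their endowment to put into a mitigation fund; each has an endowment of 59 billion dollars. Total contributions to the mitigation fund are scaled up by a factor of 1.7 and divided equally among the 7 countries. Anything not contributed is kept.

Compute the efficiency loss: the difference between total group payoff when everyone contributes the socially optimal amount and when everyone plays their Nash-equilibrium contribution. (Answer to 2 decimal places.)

289.10 billion dollars

Each contributed unit returns 1.7/7 = 0.2429 to its contributor — below 1 — so contributing 0 is dominant for every player. At the Nash equilibrium everyone keeps their 59, and the group total is 7 × 59 = 413.
Each contributed unit returns 1.700 to the group as a whole (0.2429 to each of 7 players), which exceeds 1, so the social optimum is full contribution: group total = 1.700 × 413 = 702.10.
Efficiency loss = 702.10 − 413 = 289.10.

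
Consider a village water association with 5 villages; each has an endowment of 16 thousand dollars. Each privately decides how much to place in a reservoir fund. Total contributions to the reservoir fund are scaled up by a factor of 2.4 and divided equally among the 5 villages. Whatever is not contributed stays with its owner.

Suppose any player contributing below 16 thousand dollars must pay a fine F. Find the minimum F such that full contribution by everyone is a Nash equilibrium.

8.32 thousand dollars

Given the others contribute fully, the best deviation is to contribute 0 (any partial contribution still incurs the fine and gives up units whose private return 0.4800 is below 1).
Deviating from 16 to 0 saves 16 thousand dollars but forfeits the deviator's share of the drop in the reservoir fund: 2.4/5 × 16 = 7.68.
So the deviation gain is 16 − 7.68 = 8.32, and the fine must be at least 8.32 thousand dollars to wipe it out.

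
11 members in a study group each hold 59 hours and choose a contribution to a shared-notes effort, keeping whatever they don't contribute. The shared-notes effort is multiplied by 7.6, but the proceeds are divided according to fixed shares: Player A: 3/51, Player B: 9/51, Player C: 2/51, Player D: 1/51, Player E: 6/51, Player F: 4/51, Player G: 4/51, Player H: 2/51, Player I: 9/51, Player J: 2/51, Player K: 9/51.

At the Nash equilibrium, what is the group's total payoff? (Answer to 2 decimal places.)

1817.20 hours

For player j, contributing a unit is worthwhile iff 7.6 × (j's share) ≥ 1, i.e. iff j's share is at least 0.1316.
Player B, Player I and Player K clear that bar, contributing 59 each; the remaining 8 contribute 0. Total contributed: 177.
The shared-notes effort pays out 7.6 × 177 = 1345.20 in total (split across the unequal shares, but the aggregate is all that matters for the group sum).
The 8 free-riders keep 59 each, adding 472. Group total = 472 + 1345.20 = 1817.20.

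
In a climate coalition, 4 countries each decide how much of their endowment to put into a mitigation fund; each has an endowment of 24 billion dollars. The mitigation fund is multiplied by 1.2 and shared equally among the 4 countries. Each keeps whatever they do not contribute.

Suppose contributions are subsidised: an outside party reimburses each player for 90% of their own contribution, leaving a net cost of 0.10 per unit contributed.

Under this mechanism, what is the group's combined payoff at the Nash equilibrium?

201.60 billion dollars

The effective private return per unit is now (1.2/4) / 0.10 = 3.0000 > 1, so every player's dominant strategy flips to full contribution.
So the Nash equilibrium is full contribution by all 4; the group earns 4 × (24 × 0.90 + 1.2 × 24) = 201.60.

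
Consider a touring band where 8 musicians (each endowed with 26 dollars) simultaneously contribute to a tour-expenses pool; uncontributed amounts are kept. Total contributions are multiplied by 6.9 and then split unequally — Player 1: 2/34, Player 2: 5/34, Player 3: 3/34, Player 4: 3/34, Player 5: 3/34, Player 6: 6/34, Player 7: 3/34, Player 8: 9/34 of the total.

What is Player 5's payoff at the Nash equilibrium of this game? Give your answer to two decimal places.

Player j's private return per contributed unit is 6.9 × (j's share). Contributing is weakly dominant for j when that share is at least 1/6.9 = 0.1449, and contributing 0 is dominant otherwise.
Player 2, Player 6 and Player 8 are above the threshold, contributing 26 each; the remaining 5 contribute 0. Total contributed: 78.
Player 5 keeps 26 and receives 6.9 × 78 × 3/34 = 47.49 from the tour-expenses pool, for a payoff of 73.49.

73.49 dollars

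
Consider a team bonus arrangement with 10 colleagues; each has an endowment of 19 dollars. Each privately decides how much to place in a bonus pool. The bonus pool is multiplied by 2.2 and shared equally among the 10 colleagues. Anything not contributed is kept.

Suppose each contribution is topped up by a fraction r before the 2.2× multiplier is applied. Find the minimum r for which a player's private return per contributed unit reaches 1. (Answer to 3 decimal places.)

With matching at rate r, one contributed unit becomes (1 + r) in the bonus pool and returns 2.2 × (1 + r) / 10 to the contributor.
Setting this equal to 1: 1 + r = 10/2.2 = 4.5455.
So the minimum matching rate is r = 4.5455 − 1 = 3.545.

3.545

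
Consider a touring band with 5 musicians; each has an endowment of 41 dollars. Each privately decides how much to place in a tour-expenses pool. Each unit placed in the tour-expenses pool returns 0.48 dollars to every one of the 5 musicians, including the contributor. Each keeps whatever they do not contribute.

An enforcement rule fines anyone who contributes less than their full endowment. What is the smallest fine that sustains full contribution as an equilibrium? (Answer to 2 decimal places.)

21.32 dollars

Given the others contribute fully, the best deviation is to contribute 0 (any partial contribution still incurs the fine and gives up units whose private return 0.48 is below 1).
Deviating from 41 to 0 saves 41 dollars but forfeits the deviator's share of the drop in the tour-expenses pool: 0.48 × 41 = 19.68.
So the deviation gain is 41 − 19.68 = 21.32, and the fine must be at least 21.32 dollars to wipe it out.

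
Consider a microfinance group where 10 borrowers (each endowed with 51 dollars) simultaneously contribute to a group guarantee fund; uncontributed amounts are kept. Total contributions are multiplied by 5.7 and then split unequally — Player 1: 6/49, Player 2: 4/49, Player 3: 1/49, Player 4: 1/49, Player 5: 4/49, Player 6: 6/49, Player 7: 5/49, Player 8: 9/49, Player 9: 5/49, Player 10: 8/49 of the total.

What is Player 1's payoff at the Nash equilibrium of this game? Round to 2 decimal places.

Player j's private return per contributed unit is 5.7 × (j's share). Contributing is weakly dominant for j when that share is at least 1/5.7 = 0.1754, and contributing 0 is dominant otherwise.
Player 8 alone (share 9/49) is above the threshold, contributing 51; the remaining 9 contribute 0. Total contributed: 51.
Player 1 keeps 51 and receives 5.7 × 51 × 6/49 = 35.60 from the group guarantee fund, for a payoff of 86.60.

86.60 dollars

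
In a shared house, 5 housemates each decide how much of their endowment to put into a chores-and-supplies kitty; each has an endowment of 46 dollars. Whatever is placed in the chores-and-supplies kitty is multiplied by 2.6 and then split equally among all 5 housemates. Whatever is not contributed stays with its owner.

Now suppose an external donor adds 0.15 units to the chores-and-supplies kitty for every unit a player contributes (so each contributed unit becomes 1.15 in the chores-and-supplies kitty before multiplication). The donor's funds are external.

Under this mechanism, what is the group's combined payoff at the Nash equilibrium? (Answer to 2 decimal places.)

230.00 dollars

The effective private return is 2.6 × 1.15 / 5 = 0.5980, which is still under 1, so the mechanism doesn't change anyone's dominant strategy: zero contribution.
At the Nash equilibrium no one contributes; group total payoff = 5 × 46 = 230.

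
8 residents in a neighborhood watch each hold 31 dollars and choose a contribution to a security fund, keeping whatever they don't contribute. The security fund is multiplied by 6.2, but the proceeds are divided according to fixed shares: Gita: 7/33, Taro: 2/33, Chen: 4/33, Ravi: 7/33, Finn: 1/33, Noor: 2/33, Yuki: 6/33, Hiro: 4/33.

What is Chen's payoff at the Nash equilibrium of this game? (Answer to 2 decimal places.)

A player with share s gets back 6.2·s per unit contributed, so full contribution is dominant for anyone with s > 1/6.2 = 0.1613 and zero contribution is dominant for anyone below.
Gita, Ravi and Yuki are above the threshold, contributing 31 each; the remaining 5 contribute 0. Total contributed: 93.
Chen keeps 31 and receives 6.2 × 93 × 4/33 = 69.89 from the security fund, for a payoff of 100.89.

100.89 dollars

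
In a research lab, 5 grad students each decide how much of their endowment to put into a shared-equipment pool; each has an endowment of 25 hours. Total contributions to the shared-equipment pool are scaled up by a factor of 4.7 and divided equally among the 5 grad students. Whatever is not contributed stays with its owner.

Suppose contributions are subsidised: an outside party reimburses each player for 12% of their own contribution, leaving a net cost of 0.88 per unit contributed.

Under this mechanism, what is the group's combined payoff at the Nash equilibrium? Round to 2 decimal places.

602.50 hours

Under the mechanism each unit contributed yields (4.7/5) / 0.88 = 1.0682 back to its contributor per unit of net cost, which exceeds 1, making full contribution the dominant choice for everyone.
So the Nash equilibrium is full contribution by all 5; the group earns 5 × (25 × 0.12 + 4.7 × 25) = 602.50.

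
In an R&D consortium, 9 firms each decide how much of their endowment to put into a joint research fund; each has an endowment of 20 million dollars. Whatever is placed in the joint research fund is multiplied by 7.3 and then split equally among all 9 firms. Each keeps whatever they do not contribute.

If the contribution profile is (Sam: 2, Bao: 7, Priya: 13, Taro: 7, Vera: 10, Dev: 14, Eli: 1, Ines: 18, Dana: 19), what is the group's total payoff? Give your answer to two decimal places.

753.30 million dollars

Total contributed: 2 + 7 + 13 + 7 + 10 + 14 + 1 + 18 + 19 = 91; total kept: 9 × 20 − 91 = 89.
The joint research fund pays out 7.3 × 91 = 664.30 in aggregate.
Group total = 89 + 664.30 = 753.30.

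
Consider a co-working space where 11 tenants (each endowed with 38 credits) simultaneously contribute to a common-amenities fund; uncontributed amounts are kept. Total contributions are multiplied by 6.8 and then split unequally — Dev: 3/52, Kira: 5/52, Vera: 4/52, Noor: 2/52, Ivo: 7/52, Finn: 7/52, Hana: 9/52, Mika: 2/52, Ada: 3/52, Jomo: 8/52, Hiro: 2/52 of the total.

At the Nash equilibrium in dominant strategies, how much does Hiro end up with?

Player j's private return per contributed unit is 6.8 × (j's share). Contributing is weakly dominant for j when that share is at least 1/6.8 = 0.1471, and contributing 0 is dominant otherwise.
Hana and Jomo are above the threshold, contributing 38 each; the remaining 9 contribute 0. Total contributed: 76.
Hiro keeps 38 and receives 6.8 × 76 × 2/52 = 19.88 from the common-amenities fund, for a payoff of 57.88.

57.88 credits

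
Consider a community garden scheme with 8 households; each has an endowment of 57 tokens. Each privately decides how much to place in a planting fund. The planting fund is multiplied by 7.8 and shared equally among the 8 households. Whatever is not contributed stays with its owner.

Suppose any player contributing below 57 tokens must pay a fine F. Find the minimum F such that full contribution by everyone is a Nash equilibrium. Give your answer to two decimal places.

Given the others contribute fully, the best deviation is to contribute 0 (any partial contribution still incurs the fine and gives up units whose private return 0.9750 is below 1).
Deviating from 57 to 0 saves 57 tokens but forfeits the deviator's share of the drop in the planting fund: 7.8/8 × 57 = 55.57.
So the deviation gain is 57 − 55.57 = 1.43, and the fine must be at least 1.43 tokens to wipe it out.

1.43 tokens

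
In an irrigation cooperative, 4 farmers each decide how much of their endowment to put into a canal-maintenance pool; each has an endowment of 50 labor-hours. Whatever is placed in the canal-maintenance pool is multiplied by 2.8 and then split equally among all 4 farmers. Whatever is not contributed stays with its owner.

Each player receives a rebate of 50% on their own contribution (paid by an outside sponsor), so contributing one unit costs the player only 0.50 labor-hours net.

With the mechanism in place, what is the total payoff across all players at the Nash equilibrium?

660.00 labor-hours

The effective private return per unit is now (2.8/4) / 0.50 = 1.4000 > 1, so every player's dominant strategy flips to full contribution.
At the Nash equilibrium everyone contributes 50. Group total payoff = 4 × (50 × 0.50 + 2.8 × 50) = 660.00.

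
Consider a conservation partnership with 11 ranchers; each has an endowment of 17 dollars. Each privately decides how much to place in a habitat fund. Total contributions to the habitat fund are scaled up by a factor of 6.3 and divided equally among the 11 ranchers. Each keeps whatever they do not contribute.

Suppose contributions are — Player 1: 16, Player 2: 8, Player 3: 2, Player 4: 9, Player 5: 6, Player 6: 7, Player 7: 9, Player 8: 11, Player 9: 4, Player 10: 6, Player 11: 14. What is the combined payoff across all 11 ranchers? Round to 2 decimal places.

Total contributed: 16 + 8 + 2 + 9 + 6 + 7 + 9 + 11 + 4 + 6 + 14 = 92; total kept: 11 × 17 − 92 = 95.
The habitat fund pays out 6.3 × 92 = 579.60 in aggregate.
Group total = 95 + 579.60 = 674.60.

674.60 dollars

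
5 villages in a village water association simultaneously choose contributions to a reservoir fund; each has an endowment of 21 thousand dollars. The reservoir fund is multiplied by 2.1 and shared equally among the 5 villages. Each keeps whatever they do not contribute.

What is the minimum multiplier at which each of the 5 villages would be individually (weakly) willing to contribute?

A contributed unit returns (multiplier)/5 to its contributor.
This reaches 1 exactly when the multiplier is 5.

5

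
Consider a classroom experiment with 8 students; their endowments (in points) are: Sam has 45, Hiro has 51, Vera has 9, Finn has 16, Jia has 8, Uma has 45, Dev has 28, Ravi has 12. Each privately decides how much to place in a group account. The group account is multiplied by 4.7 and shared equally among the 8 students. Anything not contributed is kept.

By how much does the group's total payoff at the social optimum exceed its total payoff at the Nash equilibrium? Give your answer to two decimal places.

791.80 points

The private return per contributed unit is 4.7/8 = 0.5875 < 1 for every player regardless of endowment, so the Nash equilibrium is zero contribution and the group total is Σ E_j = 45 + 51 + 9 + 16 + 8 + 45 + 28 + 12 = 214.
Each contributed unit returns 4.700 to the group, so the social optimum is full contribution by everyone: group total = 4.700 × 214 = 1005.80.
Efficiency loss = (4.700 − 1) × 214 = 791.80.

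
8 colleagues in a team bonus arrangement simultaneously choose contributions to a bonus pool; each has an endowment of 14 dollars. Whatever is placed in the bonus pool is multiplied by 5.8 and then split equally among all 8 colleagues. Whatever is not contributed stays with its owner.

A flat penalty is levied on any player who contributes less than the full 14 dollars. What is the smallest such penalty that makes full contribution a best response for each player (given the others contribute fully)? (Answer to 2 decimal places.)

3.85 dollars

Given the others contribute fully, the best deviation is to contribute 0 (any partial contribution still incurs the fine and gives up units whose private return 0.7250 is below 1).
Deviating from 14 to 0 saves 14 dollars but forfeits the deviator's share of the drop in the bonus pool: 5.8/8 × 14 = 10.15.
So the deviation gain is 14 − 10.15 = 3.85, and the fine must be at least 3.85 dollars to wipe it out.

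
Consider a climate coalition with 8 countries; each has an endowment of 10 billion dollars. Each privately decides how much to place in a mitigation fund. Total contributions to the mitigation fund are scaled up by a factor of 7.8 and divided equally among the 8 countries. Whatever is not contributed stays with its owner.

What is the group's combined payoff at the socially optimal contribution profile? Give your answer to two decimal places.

Each contributed unit returns 7.800 to the group as a whole (0.9750 to each of 8 players), which exceeds 1, so the social optimum is full contribution: group total = 7.800 × 80 = 624.00.

624.00 billion dollars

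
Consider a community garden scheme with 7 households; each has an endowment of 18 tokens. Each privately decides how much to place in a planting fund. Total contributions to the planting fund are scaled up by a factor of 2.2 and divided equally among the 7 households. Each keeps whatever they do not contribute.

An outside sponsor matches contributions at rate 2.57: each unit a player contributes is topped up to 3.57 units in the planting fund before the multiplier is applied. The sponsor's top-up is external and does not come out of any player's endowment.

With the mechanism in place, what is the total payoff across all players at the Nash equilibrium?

With the mechanism, a contributed unit returns 2.2 × 3.57 / 7 = 1.1220 per unit of net cost to the contributor — now above 1 — so contributing fully is weakly dominant for every player.
At the Nash equilibrium everyone contributes 18. Group total payoff = 2.2 × 3.57 × 126 = 989.60.

989.60 tokens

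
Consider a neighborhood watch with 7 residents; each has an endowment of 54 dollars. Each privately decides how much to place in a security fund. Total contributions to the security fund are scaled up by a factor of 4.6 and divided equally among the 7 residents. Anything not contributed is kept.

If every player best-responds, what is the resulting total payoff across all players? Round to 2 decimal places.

Each contributed unit returns 4.6/7 = 0.6571 to its contributor — below 1 — so contributing 0 is dominant for every player. At the Nash equilibrium everyone keeps their 54, and the group total is 7 × 54 = 378.

378.00 dollars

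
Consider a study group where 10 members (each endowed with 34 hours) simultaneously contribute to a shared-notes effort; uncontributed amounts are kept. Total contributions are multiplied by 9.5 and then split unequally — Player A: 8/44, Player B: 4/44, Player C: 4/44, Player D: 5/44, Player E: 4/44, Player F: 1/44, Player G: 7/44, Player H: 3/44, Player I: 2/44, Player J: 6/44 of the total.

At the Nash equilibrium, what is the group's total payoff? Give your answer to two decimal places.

1496.00 hours

A player with share s gets back 9.5·s per unit contributed, so full contribution is dominant for anyone with s > 1/9.5 = 0.1053 and zero contribution is dominant for anyone below.
The shares above 0.1053 belong to Player A, Player D, Player G and Player J, contributing 34 each; the remaining 6 contribute 0. Total contributed: 136.
The shared-notes effort pays out 9.5 × 136 = 1292.00 in total (split across the unequal shares, but the aggregate is all that matters for the group sum).
The 6 free-riders keep 34 each, adding 204. Group total = 204 + 1292.00 = 1496.00.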